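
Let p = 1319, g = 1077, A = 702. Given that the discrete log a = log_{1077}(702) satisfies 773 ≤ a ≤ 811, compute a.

Compute 1077^773 mod 1319 = 254, then multiply by 1077 repeatedly:
  1077^773=254  1077^774=525  1077^775=893  1077^776=210  1077^777=621
  1077^778=84  1077^779=776  1077^780=825  1077^781=838  1077^782=330
  1077^783=599  1077^784=132  1077^785=1031  1077^786=1108  1077^787=940
  1077^788=707  1077^789=376  1077^790=19  1077^791=678  1077^792=799
  1077^793=535  1077^794=1111  1077^795=214  1077^796=972  1077^797=877
  1077^798=125  1077^799=87  1077^800=50  1077^801=1090  1077^802=20
  1077^803=436  1077^804=8  1077^805=702
Found 702 at exponent 805.

805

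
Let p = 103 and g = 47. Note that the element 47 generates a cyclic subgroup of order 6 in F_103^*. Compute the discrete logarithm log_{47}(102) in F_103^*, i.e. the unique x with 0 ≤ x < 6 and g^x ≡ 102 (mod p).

Successive powers of 47 modulo 103:
  47^0=1  47^1=47  47^2=46  47^3=102
So 47^3 ≡ 102 (mod 103), giving x = 3.

3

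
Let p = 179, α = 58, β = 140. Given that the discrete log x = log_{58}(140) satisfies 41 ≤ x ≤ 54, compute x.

Compute 58^41 mod 179 = 122, then multiply by 58 repeatedly:
  58^41=122  58^42=95  58^43=140
Found 140 at exponent 43.

43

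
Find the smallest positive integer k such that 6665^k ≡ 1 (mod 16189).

4047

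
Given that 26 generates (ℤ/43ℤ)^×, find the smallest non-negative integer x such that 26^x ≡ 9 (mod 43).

10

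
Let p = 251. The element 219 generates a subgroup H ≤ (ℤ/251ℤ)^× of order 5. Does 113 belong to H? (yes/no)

yes

113 ∈ ⟨219⟩ iff 113^5 ≡ 1 (mod 251), since |⟨219⟩| = 5.
113^5 mod 251 = 1.
Since 1 = 1, 113 lies in the subgroup.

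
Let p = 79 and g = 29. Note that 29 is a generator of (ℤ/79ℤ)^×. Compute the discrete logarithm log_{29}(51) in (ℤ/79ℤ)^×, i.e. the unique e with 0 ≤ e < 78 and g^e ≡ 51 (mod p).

2

Baby-step giant-step with m = ceil(sqrt(78)) = 9.
Baby table (29^j mod 79 for j=0..8):
  0:1  1:29  2:51  3:57  4:73  5:63  6:10  7:53
  8:36
Giant step factor: 29^(-9) ≡ 14 (mod 79).
Scan 51·14^i mod 79 for i = 0, 1, …:
  i=0: 51
Match at i=0, j=2: e = 0·9 + 2 = 2.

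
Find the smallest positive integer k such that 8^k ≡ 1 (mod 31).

The order of 8 must divide p − 1 = 30 = 2 · 3 · 5.
Divisors: 1, 2, 3, 5, 6, 10, 15, 30.
Check each in increasing order: 8^1 ≡ 8;  8^2 ≡ 2;  8^3 ≡ 16;  8^5 ≡ 1.
Smallest exponent giving 1 is 5.

5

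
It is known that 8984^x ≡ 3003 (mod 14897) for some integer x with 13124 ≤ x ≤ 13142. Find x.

Compute 8984^13124 mod 14897 = 3711, then multiply by 8984 repeatedly:
  8984^13124=3711  8984^13125=138  8984^13126=3341  8984^13127=12986  8984^13128=7817
  8984^13129=3470  8984^13130=9956  8984^13131=3116  8984^13132=2681  8984^13133=12552
  8984^13134=11775  8984^13135=3003
Found 3003 at exponent 13135.

13135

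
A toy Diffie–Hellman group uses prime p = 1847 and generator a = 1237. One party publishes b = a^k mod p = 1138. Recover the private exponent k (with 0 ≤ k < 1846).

1824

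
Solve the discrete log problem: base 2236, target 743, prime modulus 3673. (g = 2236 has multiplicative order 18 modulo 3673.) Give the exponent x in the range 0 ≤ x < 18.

2

Successive powers of 2236 modulo 3673:
  2236^0=1  2236^1=2236  2236^2=743
So 2236^2 ≡ 743 (mod 3673), giving x = 2.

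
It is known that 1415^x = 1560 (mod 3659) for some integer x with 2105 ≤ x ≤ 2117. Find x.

2110

Compute 1415^2105 mod 3659 = 531, then multiply by 1415 repeatedly:
  1415^2105=531  1415^2106=1270  1415^2107=481  1415^2108=41  1415^2109=3130
  1415^2110=1560
Found 1560 at exponent 2110.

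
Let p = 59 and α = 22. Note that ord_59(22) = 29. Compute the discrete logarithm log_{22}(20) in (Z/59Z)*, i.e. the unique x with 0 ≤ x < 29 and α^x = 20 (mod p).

7

Successive powers of 22 modulo 59:
  22^0=1  22^1=22  22^2=12  22^3=28  22^4=26  22^5=41
  22^6=17  22^7=20
So 22^7 ≡ 20 (mod 59), giving x = 7.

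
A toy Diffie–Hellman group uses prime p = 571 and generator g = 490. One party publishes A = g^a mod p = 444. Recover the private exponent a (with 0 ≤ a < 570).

427

Baby-step giant-step with m = ceil(sqrt(570)) = 24.
Baby table (490^j mod 571 for j=0..23):
  0:1  1:490  2:280  3:160  4:173  5:262  6:476  7:272
  8:237  9:217  10:124  11:234  12:460  13:426  14:325  15:512
  16:211  17:39  18:267  19:71  20:530  21:466  22:511  23:292
Giant step factor: 490^(-24) ≡ 154 (mod 571).
Scan 444·154^i mod 571 for i = 0, 1, …:
  i=0: 444   i=1: 427   i=2: 93   i=3: 47
  i=4: 386   i=5: 60   i=6: 104   i=7: 28
  i=8: 315   i=9: 546     …   i=16: 19
  i=17: 71
Match at i=17, j=19: a = 17·24 + 19 = 427.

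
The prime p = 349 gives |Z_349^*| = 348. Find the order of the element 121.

58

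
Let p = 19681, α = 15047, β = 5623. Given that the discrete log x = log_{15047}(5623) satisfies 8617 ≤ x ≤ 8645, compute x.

8644

Compute 15047^8617 mod 19681 = 18179, then multiply by 15047 repeatedly:
  15047^8617=18179  15047^8618=12875  15047^8619=10042  15047^8620=10937  15047^8621=16198
  15047^8622=1802  15047^8623=13957  15047^8624=14709  15047^8625=13478  15047^8626=10442
  15047^8627=7351  15047^8628=3277  15047^8629=8114  15047^8630=10115  15047^8631=7232
  15047^8632=3655  15047^8633=8071  15047^8634=12567  15047^8635=601  15047^8636=9668
  15047^8637=12125  15047^8638=2005  15047^8639=17943  15047^8640=4363  15047^8641=13926
  15047^8642=915  15047^8643=10986  15047^8644=5623
Found 5623 at exponent 8644.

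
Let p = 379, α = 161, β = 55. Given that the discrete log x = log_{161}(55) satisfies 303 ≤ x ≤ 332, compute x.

Compute 161^303 mod 379 = 302, then multiply by 161 repeatedly:
  161^303=302  161^304=110  161^305=276  161^306=93  161^307=192
  161^308=213  161^309=183  161^310=280  161^311=358  161^312=30
  161^313=282  161^314=301  161^315=328  161^316=127  161^317=360
  161^318=352  161^319=201  161^320=146  161^321=8  161^322=151
  161^323=55
Found 55 at exponent 323.

323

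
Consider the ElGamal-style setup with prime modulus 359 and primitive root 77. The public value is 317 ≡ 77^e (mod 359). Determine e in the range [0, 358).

Baby-step giant-step with m = ceil(sqrt(358)) = 19.
Baby table (77^j mod 359 for j=0..18):
  0:1  1:77  2:185  3:244  4:120  5:265  6:301  7:201
  8:40  9:208  10:220  11:67  12:133  13:189  14:193  15:142
  16:164  17:63  18:184
Giant step factor: 77^(-19) ≡ 43 (mod 359).
Scan 317·43^i mod 359 for i = 0, 1, …:
  i=0: 317   i=1: 348   i=2: 245   i=3: 124
  i=4: 306   i=5: 234   i=6: 10   i=7: 71
  i=8: 181   i=9: 244
Match at i=9, j=3: e = 9·19 + 3 = 174.

174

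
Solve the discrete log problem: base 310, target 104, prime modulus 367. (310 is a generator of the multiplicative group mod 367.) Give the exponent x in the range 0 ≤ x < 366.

Baby-step giant-step with m = ceil(sqrt(366)) = 20.
Baby table (310^j mod 367 for j=0..19):
  0:1  1:310  2:313  3:142  4:347  5:39  6:346  7:96
  8:33  9:321  10:53  11:282  12:74  13:186  14:41  15:232
  16:355  17:317  18:281  19:131
Giant step factor: 310^(-20) ≡ 26 (mod 367).
Scan 104·26^i mod 367 for i = 0, 1, …:
  i=0: 104   i=1: 135   i=2: 207   i=3: 244
  i=4: 105   i=5: 161   i=6: 149   i=7: 204
  i=8: 166   i=9: 279   i=10: 281
Match at i=10, j=18: x = 10·20 + 18 = 218.

218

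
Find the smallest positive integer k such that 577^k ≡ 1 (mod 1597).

228

The order of 577 must divide p − 1 = 1596 = 2^2 · 3 · 7 · 19.
Divisors: 1, 2, 3, 4, 6, 7, 12, 14, 19, 21, 28, 38, 42, 57, 76, 84, 114, 133, 228, 266, 399, 532, 798, 1596.
Check each in increasing order: 577^1 ≡ 577;  577^2 ≡ 753;  577^3 ≡ 97;  577^4 ≡ 74;  577^6 ≡ 1424;  577^7 ≡ 790;  577^12 ≡ 1183;  577^14 ≡ 1270;  577^19 ≡ 325;  577^21 ≡ 384;  577^28 ≡ 1527;  577^38 ≡ 223;  577^42 ≡ 532;  577^57 ≡ 610;  577^76 ≡ 222;  577^84 ≡ 355;  577^114 ≡ 1596;  577^133 ≡ 1272;  577^228 ≡ 1.
Smallest exponent giving 1 is 228.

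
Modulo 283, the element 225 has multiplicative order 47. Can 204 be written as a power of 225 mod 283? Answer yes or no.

yes

204 ∈ ⟨225⟩ iff 204^47 ≡ 1 (mod 283), since |⟨225⟩| = 47.
204^47 mod 283 = 1.
Since 1 = 1, 204 lies in the subgroup.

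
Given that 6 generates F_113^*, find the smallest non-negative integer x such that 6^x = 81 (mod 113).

Baby-step giant-step with m = ceil(sqrt(112)) = 11.
Baby table (6^j mod 113 for j=0..10):
  0:1  1:6  2:36  3:103  4:53  5:92  6:100  7:35
  8:97  9:17  10:102
Giant step factor: 6^(-11) ≡ 101 (mod 113).
Scan 81·101^i mod 113 for i = 0, 1, …:
  i=0: 81   i=1: 45   i=2: 25   i=3: 39
  i=4: 97
Match at i=4, j=8: x = 4·11 + 8 = 52.

52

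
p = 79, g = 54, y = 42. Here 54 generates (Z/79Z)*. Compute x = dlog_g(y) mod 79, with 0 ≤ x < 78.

Baby-step giant-step with m = ceil(sqrt(78)) = 9.
Baby table (54^j mod 79 for j=0..8):
  0:1  1:54  2:72  3:17  4:49  5:39  6:52  7:43
  8:31
Giant step factor: 54^(-9) ≡ 58 (mod 79).
Scan 42·58^i mod 79 for i = 0, 1, …:
  i=0: 42   i=1: 66   i=2: 36   i=3: 34
  i=4: 76   i=5: 63   i=6: 20   i=7: 54
Match at i=7, j=1: x = 7·9 + 1 = 64.

64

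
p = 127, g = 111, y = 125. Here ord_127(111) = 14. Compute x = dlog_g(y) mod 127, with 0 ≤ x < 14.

Successive powers of 111 modulo 127:
  111^0=1  111^1=111  111^2=2  111^3=95  111^4=4  111^5=63
  111^6=8  111^7=126  111^8=16  111^9=125
So 111^9 ≡ 125 (mod 127), giving x = 9.

9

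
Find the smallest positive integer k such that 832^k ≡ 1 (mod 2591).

The order of 832 must divide p − 1 = 2590 = 2 · 5 · 7 · 37.
Divisors: 1, 2, 5, 7, 10, 14, 35, 37, 70, 74, 185, 259, 370, 518, 1295, 2590.
Check each in increasing order: 832^1 ≡ 832;  832^2 ≡ 427;  832^5 ≡ 2451;  832^7 ≡ 2404;  832^10 ≡ 1463;  832^14 ≡ 1286;  832^35 ≡ 1908;  832^37 ≡ 1142;  832^70 ≡ 109;  832^74 ≡ 891;  832^185 ≡ 474;  832^259 ≡ 1.
Smallest exponent giving 1 is 259.

259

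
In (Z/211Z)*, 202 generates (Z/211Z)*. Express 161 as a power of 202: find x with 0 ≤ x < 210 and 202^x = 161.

80

Baby-step giant-step with m = ceil(sqrt(210)) = 15.
Baby table (202^j mod 211 for j=0..14):
  0:1  1:202  2:81  3:115  4:20  5:31  6:143  7:190
  8:189  9:198  10:117  11:2  12:193  13:162  14:19
Giant step factor: 202^(-15) ≡ 153 (mod 211).
Scan 161·153^i mod 211 for i = 0, 1, …:
  i=0: 161   i=1: 157   i=2: 178   i=3: 15
  i=4: 185   i=5: 31
Match at i=5, j=5: x = 5·15 + 5 = 80.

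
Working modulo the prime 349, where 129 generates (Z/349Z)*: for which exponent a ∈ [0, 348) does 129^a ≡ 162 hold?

291

Baby-step giant-step with m = ceil(sqrt(348)) = 19.
Baby table (129^j mod 349 for j=0..18):
  0:1  1:129  2:238  3:339  4:106  5:63  6:100  7:336
  8:68  9:47  10:130  11:18  12:228  13:96  14:169  15:163
  16:87  17:55  18:115
Giant step factor: 129^(-19) ≡ 140 (mod 349).
Scan 162·140^i mod 349 for i = 0, 1, …:
  i=0: 162   i=1: 344   i=2: 347   i=3: 69
  i=4: 237   i=5: 25   i=6: 10   i=7: 4
  i=8: 211   i=9: 224     …   i=14: 250
  i=15: 100
Match at i=15, j=6: a = 15·19 + 6 = 291.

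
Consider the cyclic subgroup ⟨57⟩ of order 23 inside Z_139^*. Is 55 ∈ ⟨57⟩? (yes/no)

yes

⟨57⟩ has order 23; its elements mod 139 are {1, 6, 34, 36, 44, 45, 52, 55, 57, 63, 64, 65, 77, 79, 80, 91, 100, 106, 112, 116, 125, 129, 131}.
55 is in this set.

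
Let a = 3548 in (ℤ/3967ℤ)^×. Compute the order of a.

The order of 3548 must divide p − 1 = 3966 = 2 · 3 · 661.
Divisors: 1, 2, 3, 6, 661, 1322, 1983, 3966.
Check each in increasing order: 3548^1 ≡ 3548;  3548^2 ≡ 1013;  3548^3 ≡ 22;  3548^6 ≡ 484;  3548^661 ≡ 1.
Smallest exponent giving 1 is 661.

661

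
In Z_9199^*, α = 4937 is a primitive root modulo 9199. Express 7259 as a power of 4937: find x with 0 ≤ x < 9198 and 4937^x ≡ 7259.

Baby-step giant-step with m = ceil(sqrt(9198)) = 96.
Baby table (4937^j mod 9199 for j=0..95):
  0:1  1:4937  2:5818  3:4188  4:6003  5:6832  6:6050  7:8896
  8:3526  9:3354  10:498  11:2493  12:8878  13:6650  14:9018  15:7905
  16:4827  17:5489  18:8138  19:5273  20:8830  21:8848  22:5724  23:60
  24:1852  25:8717  26:2907  27:1419  28:5164  29:4239  30:218  31:9182
  32:8061  33:2283  34:2396  35:8337  36:3443  37:7538  38:5151  39:4451
  40:7375  41:733  42:3614  43:5457  44:6537  45:3077  46:3600  47:732
  48:7876  49:8838  50:2349  51:6273  52:5967  53:3881  54:8179  55:5312
  56:8194  57:5775  58:3474  59:4202  60:1529  61:5493  62:289  63:948
  64:7184  65:5263  66:5455  67:5862  68:640  69:4423  70:7124  71:3411
  72:5937  73:2955  74:8420  75:8458  76:2885  77:3193  78:5954  79:4093
  80:6137  81:6062  82:3747  83:8949  84:7615  85:8141  86:1686  87:7886
  88:3014  89:5335  90:2158  91:1604  92:7808  93:4286  94:2282  95:6658
Giant step factor: 4937^(-96) ≡ 4846 (mod 9199).
Scan 7259·4846^i mod 9199 for i = 0, 1, …:
  i=0: 7259   i=1: 138   i=2: 6420   i=3: 302
  i=4: 851   i=5: 2794   i=6: 7995   i=7: 6781
  i=8: 1898   i=9: 7907     …   i=37: 2877
  i=38: 5457
Match at i=38, j=43: x = 38·96 + 43 = 3691.

3691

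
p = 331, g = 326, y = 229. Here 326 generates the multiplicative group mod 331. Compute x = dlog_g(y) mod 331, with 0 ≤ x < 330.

81

Baby-step giant-step with m = ceil(sqrt(330)) = 19.
Baby table (326^j mod 331 for j=0..18):
  0:1  1:326  2:25  3:206  4:294  5:185  6:68  7:322
  8:45  9:106  10:132  11:2  12:321  13:50  14:81  15:257
  16:39  17:136  18:313
Giant step factor: 326^(-19) ≡ 217 (mod 331).
Scan 229·217^i mod 331 for i = 0, 1, …:
  i=0: 229   i=1: 43   i=2: 63   i=3: 100
  i=4: 185
Match at i=4, j=5: x = 4·19 + 5 = 81.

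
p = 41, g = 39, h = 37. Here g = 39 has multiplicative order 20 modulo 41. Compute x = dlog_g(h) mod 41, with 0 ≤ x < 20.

12

Successive powers of 39 modulo 41:
  39^0=1  39^1=39  39^2=4  39^3=33  39^4=16  39^5=9
  39^6=23  39^7=36  39^8=10  39^9=21  39^10=40  39^11=2
  39^12=37
So 39^12 ≡ 37 (mod 41), giving x = 12.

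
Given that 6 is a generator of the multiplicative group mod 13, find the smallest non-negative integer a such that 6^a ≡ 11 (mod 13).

11

Successive powers of 6 modulo 13:
  6^0=1  6^1=6  6^2=10  6^3=8  6^4=9  6^5=2
  6^6=12  6^7=7  6^8=3  6^9=5  6^10=4  6^11=11
So 6^11 ≡ 11 (mod 13), giving a = 11.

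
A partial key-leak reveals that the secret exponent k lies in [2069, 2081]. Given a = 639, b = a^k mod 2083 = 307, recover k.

2078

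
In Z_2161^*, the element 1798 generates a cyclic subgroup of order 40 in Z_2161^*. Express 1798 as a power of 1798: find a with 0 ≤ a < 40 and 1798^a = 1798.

Successive powers of 1798 modulo 2161:
  1798^0=1  1798^1=1798
So 1798^1 ≡ 1798 (mod 2161), giving a = 1.

1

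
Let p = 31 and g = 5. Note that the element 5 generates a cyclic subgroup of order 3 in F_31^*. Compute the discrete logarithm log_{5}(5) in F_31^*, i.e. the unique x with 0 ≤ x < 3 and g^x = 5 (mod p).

1

Successive powers of 5 modulo 31:
  5^0=1  5^1=5
So 5^1 ≡ 5 (mod 31), giving x = 1.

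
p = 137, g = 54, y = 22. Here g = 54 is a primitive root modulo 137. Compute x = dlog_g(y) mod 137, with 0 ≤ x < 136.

52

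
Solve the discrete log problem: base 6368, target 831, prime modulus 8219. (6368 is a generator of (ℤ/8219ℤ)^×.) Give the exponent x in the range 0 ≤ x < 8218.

Baby-step giant-step with m = ceil(sqrt(8218)) = 91.
Baby table (6368^j mod 8219 for j=0..90):
  0:1  1:6368  2:7097  3:5634  4:1377  5:7282  6:178  7:7501
  8:5759  9:134  10:6755  11:5813  12:7027  13:3700  14:5946  15:7414
  16:2416  17:7339  18:1518  19:1080  20:6356  21:4652  22:2660  23:7740
  24:7196  25:3203  26:5365  27:6156  28:4997  29:5147  30:6943  31:3023
  32:1566  33:2641  34:1814  35:3857  36:3004  37:3859  38:7521  39:1615
  40:2351  41:4369  42:477  43:4725  44:7260  45:8024  46:7528  47:5096
  48:2716  49:2712  50:1897  51:6385  52:287  53:2998  54:6746  55:6034
  56:687  57:2308  58:1772  59:7628  60:814  61:5582  62:7220  63:8093
  64:3094  65:1649  66:5169  67:7316  68:2996  69:2229  70:59  71:5857
  72:7773  73:3646  74:7272  75:2250  76:2283  77:6952  78:2802  79:7906
  80:4033  81:5988  82:3643  83:4606  84:5616  85:1819  86:2821  87:5613
  88:7372  89:6187  90:5149
Giant step factor: 6368^(-91) ≡ 388 (mod 8219).
Scan 831·388^i mod 8219 for i = 0, 1, …:
  i=0: 831   i=1: 1887   i=2: 665   i=3: 3231
  i=4: 4340   i=5: 7244   i=6: 7993   i=7: 2721
  i=8: 3716   i=9: 3483     …   i=20: 6906
  i=21: 134
Match at i=21, j=9: x = 21·91 + 9 = 1920.

1920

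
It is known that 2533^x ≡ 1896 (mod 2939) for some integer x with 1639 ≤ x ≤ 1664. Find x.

1646

Compute 2533^1639 mod 2939 = 2426, then multiply by 2533 repeatedly:
  2533^1639=2426  2533^1640=2548  2533^1641=40  2533^1642=1394  2533^1643=1263
  2533^1644=1547  2533^1645=864  2533^1646=1896
Found 1896 at exponent 1646.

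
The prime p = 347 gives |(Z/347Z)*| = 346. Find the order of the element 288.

The order of 288 must divide p − 1 = 346 = 2 · 173.
Divisors: 1, 2, 173, 346.
Check each in increasing order: 288^1 ≡ 288;  288^2 ≡ 11;  288^173 ≡ 346;  288^346 ≡ 1.
Smallest exponent giving 1 is 346.

346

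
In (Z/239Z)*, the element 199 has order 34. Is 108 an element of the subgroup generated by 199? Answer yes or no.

no

108 ∈ ⟨199⟩ iff 108^34 ≡ 1 (mod 239), since |⟨199⟩| = 34.
108^34 mod 239 = 44.
Since 44 ≠ 1, 108 does not lie in the subgroup.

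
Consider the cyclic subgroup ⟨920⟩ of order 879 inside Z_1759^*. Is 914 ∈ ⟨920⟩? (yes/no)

914 ∈ ⟨920⟩ iff 914^879 ≡ 1 (mod 1759), since |⟨920⟩| = 879.
914^879 mod 1759 = 1758.
Since 1758 ≠ 1, 914 does not lie in the subgroup.

no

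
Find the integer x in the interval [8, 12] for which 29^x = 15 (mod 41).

11

Compute 29^8 mod 41 = 18, then multiply by 29 repeatedly:
  29^8=18  29^9=30  29^10=9  29^11=15
Found 15 at exponent 11.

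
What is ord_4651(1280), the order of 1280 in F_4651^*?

2325

The order of 1280 must divide p − 1 = 4650 = 2 · 3 · 5^2 · 31.
Divisors: 1, 2, 3, 5, 6, 10, 15, 25, 30, 31, 50, 62, 75, 93, 150, 155, 186, 310, 465, 775, 930, 1550, 2325, 4650.
Check each in increasing order: 1280^1 ≡ 1280;  1280^2 ≡ 1248;  1280^3 ≡ 2147;  1280^5 ≡ 480;  1280^6 ≡ 468;  1280^10 ≡ 2501;  1280^15 ≡ 522;  1280^25 ≡ 3242;  1280^30 ≡ 2726;  1280^31 ≡ 1030;  1280^50 ≡ 3955;  1280^62 ≡ 472;  1280^75 ≡ 3954;  1280^93 ≡ 2456;  1280^150 ≡ 2105;  1280^155 ≡ 1133;  1280^186 ≡ 4240;  1280^310 ≡ 13;  1280^465 ≡ 776;  1280^775 ≡ 786;  1280^930 ≡ 2197;  1280^1550 ≡ 3864;  1280^2325 ≡ 1.
Smallest exponent giving 1 is 2325.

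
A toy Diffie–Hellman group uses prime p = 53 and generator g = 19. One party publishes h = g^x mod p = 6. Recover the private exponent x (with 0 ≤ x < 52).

Baby-step giant-step with m = ceil(sqrt(52)) = 8.
Baby table (19^j mod 53 for j=0..7):
  0:1  1:19  2:43  3:22  4:47  5:45  6:7  7:27
Giant step factor: 19^(-8) ≡ 28 (mod 53).
Scan 6·28^i mod 53 for i = 0, 1, …:
  i=0: 6   i=1: 9   i=2: 40   i=3: 7
Match at i=3, j=6: x = 3·8 + 6 = 30.

30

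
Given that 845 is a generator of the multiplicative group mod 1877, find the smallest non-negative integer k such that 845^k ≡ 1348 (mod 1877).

1740

Baby-step giant-step with m = ceil(sqrt(1876)) = 44.
Baby table (845^j mod 1877 for j=0..43):
  0:1  1:845  2:765  3:737  4:1478  5:705  6:716  7:626
  8:1533  9:255  10:1497  11:1744  12:235  13:1490  14:1460  15:511
  16:85  17:499  18:1207  19:704  20:1748  21:1738  22:796  23:654
  24:792  25:1028  26:1486  27:1834  28:1205  29:891  30:218  31:264
  32:1594  33:1121  34:1237  35:1653  36:297  37:1324  38:88  39:1157
  40:1625  41:1038  42:551  43:99
Giant step factor: 845^(-44) ≡ 818 (mod 1877).
Scan 1348·818^i mod 1877 for i = 0, 1, …:
  i=0: 1348   i=1: 865   i=2: 1818   i=3: 540
  i=4: 625   i=5: 706   i=6: 1269   i=7: 61
  i=8: 1096   i=9: 1199     …   i=38: 414
  i=39: 792
Match at i=39, j=24: k = 39·44 + 24 = 1740.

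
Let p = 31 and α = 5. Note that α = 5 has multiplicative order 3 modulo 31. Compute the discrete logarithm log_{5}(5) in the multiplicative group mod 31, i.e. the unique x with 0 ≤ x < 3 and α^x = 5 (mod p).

1

Successive powers of 5 modulo 31:
  5^0=1  5^1=5
So 5^1 ≡ 5 (mod 31), giving x = 1.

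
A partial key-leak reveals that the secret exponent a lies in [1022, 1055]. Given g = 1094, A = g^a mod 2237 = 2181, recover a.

1049

Compute 1094^1022 mod 2237 = 1005, then multiply by 1094 repeatedly:
  1094^1022=1005  1094^1023=1103  1094^1024=939  1094^1025=483  1094^1026=470
  1094^1027=1907  1094^1028=1374  1094^1029=2129  1094^1030=409  1094^1031=46
  1094^1032=1110  1094^1033=1886  1094^1034=770  1094^1035=1268  1094^1036=252
  1094^1037=537  1094^1038=1384  1094^1039=1884  1094^1040=819  1094^1041=1186
  1094^1042=24  1094^1043=1649  1094^1044=984  1094^1045=499  1094^1046=78
  1094^1047=326  1094^1048=961  1094^1049=2181
Found 2181 at exponent 1049.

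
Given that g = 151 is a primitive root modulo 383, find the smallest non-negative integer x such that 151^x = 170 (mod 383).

Baby-step giant-step with m = ceil(sqrt(382)) = 20.
Baby table (151^j mod 383 for j=0..19):
  0:1  1:151  2:204  3:164  4:252  5:135  6:86  7:347
  8:309  9:316  10:224  11:120  12:119  13:351  14:147  15:366
  16:114  17:362  18:276  19:312
Giant step factor: 151^(-20) ≡ 128 (mod 383).
Scan 170·128^i mod 383 for i = 0, 1, …:
  i=0: 170   i=1: 312
Match at i=1, j=19: x = 1·20 + 19 = 39.

39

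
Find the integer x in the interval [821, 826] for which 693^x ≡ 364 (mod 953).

822

Compute 693^821 mod 953 = 761, then multiply by 693 repeatedly:
  693^821=761  693^822=364
Found 364 at exponent 822.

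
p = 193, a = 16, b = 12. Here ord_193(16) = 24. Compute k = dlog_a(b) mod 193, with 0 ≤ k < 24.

11

Successive powers of 16 modulo 193:
  16^0=1  16^1=16  16^2=63  16^3=43  16^4=109  16^5=7
  16^6=112  16^7=55  16^8=108  16^9=184  16^10=49  16^11=12
So 16^11 ≡ 12 (mod 193), giving k = 11.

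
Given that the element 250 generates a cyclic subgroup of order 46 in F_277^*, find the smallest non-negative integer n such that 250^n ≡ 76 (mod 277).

11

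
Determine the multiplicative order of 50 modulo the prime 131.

130

The order of 50 must divide p − 1 = 130 = 2 · 5 · 13.
Divisors: 1, 2, 5, 10, 13, 26, 65, 130.
Check each in increasing order: 50^1 ≡ 50;  50^2 ≡ 11;  50^5 ≡ 24;  50^10 ≡ 52;  50^13 ≡ 42;  50^26 ≡ 61;  50^65 ≡ 130;  50^130 ≡ 1.
Smallest exponent giving 1 is 130.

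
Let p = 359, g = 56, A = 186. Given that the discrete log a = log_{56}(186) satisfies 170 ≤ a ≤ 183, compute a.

173

Compute 56^170 mod 359 = 36, then multiply by 56 repeatedly:
  56^170=36  56^171=221  56^172=170  56^173=186
Found 186 at exponent 173.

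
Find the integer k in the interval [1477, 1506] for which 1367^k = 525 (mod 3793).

1489

Compute 1367^1477 mod 3793 = 2854, then multiply by 1367 repeatedly:
  1367^1477=2854  1367^1478=2214  1367^1479=3517  1367^1480=2008  1367^1481=2597
  1367^1482=3644  1367^1483=1139  1367^1484=1883  1367^1485=2407  1367^1486=1838
  1367^1487=1580  1367^1488=1643  1367^1489=525
Found 525 at exponent 1489.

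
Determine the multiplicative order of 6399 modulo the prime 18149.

18148

The order of 6399 must divide p − 1 = 18148 = 2^2 · 13 · 349.
Divisors: 1, 2, 4, 13, 26, 52, 349, 698, 1396, 4537, 9074, 18148.
Check each in increasing order: 6399^1 ≡ 6399;  6399^2 ≡ 3057;  6399^4 ≡ 16663;  6399^13 ≡ 18132;  6399^26 ≡ 289;  6399^52 ≡ 10925;  6399^349 ≡ 3527;  6399^698 ≡ 7664;  6399^1396 ≡ 6732;  6399^4537 ≡ 7537;  6399^9074 ≡ 18148;  6399^18148 ≡ 1.
Smallest exponent giving 1 is 18148.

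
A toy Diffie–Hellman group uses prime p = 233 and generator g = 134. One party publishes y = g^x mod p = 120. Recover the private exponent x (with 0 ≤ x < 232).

122

Baby-step giant-step with m = ceil(sqrt(232)) = 16.
Baby table (134^j mod 233 for j=0..15):
  0:1  1:134  2:15  3:146  4:225  5:93  6:113  7:230
  8:64  9:188  10:28  11:24  12:187  13:127  14:9  15:41
Giant step factor: 134^(-16) ≡ 126 (mod 233).
Scan 120·126^i mod 233 for i = 0, 1, …:
  i=0: 120   i=1: 208   i=2: 112   i=3: 132
  i=4: 89   i=5: 30   i=6: 52   i=7: 28
Match at i=7, j=10: x = 7·16 + 10 = 122.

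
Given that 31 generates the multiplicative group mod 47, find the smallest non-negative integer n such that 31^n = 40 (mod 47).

3

Baby-step giant-step with m = ceil(sqrt(46)) = 7.
Baby table (31^j mod 47 for j=0..6):
  0:1  1:31  2:21  3:40  4:18  5:41  6:2
Giant step factor: 31^(-7) ≡ 22 (mod 47).
Scan 40·22^i mod 47 for i = 0, 1, …:
  i=0: 40
Match at i=0, j=3: n = 0·7 + 3 = 3.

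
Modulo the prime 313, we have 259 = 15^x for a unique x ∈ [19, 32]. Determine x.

26

Compute 15^19 mod 313 = 224, then multiply by 15 repeatedly:
  15^19=224  15^20=230  15^21=7  15^22=105  15^23=10
  15^24=150  15^25=59  15^26=259
Found 259 at exponent 26.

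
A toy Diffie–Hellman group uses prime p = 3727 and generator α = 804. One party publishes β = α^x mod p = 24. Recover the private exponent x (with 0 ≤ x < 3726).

Baby-step giant-step with m = ceil(sqrt(3726)) = 62.
Baby table (804^j mod 3727 for j=0..61):
  0:1  1:804  2:1645  3:3222  4:223  5:396  6:1589  7:2922
  8:1278  9:2587  10:282  11:3108  12:1742  13:2943  14:3254  15:3589
  16:858  17:337  18:2604  19:2769  20:1257  21:611  22:3007  23:2532
  24:786  25:2081  26:3428  27:1859  28:109  29:1915  30:409  31:860
  32:1945  33:2167  34:1759  35:1703  36:1403  37:2458  38:922  39:3342
  40:3528  41:265  42:621  43:3593  44:347  45:3190  46:584  47:3661
  48:2841  49:3240  50:3514  51:190  52:3680  53:3209  54:952  55:1373
  56:700  57:23  58:3584  59:565  60:3293  61:1402
Giant step factor: 804^(-62) ≡ 169 (mod 3727).
Scan 24·169^i mod 3727 for i = 0, 1, …:
  i=0: 24   i=1: 329   i=2: 3423   i=3: 802
  i=4: 1366   i=5: 3507   i=6: 90   i=7: 302
  i=8: 2587
Match at i=8, j=9: x = 8·62 + 9 = 505.

505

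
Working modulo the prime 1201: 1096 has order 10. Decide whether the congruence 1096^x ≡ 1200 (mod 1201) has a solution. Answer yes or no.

yes

1200 ∈ ⟨1096⟩ iff 1200^10 ≡ 1 (mod 1201), since |⟨1096⟩| = 10.
1200^10 mod 1201 = 1.
Since 1 = 1, 1200 lies in the subgroup.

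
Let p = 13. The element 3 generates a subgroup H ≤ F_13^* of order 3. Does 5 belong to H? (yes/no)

⟨3⟩ has order 3; its elements mod 13 are {1, 3, 9}.
5 is not in this set.

no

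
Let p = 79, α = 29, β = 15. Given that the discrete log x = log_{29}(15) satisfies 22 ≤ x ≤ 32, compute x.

27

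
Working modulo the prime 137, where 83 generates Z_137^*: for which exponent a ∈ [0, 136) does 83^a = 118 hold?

82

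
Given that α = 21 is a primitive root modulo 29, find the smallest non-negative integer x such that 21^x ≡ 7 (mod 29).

Successive powers of 21 modulo 29:
  21^0=1  21^1=21  21^2=6  21^3=10  21^4=7
So 21^4 ≡ 7 (mod 29), giving x = 4.

4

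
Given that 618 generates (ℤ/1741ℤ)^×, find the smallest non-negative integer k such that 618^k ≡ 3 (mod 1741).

Baby-step giant-step with m = ceil(sqrt(1740)) = 42.
Baby table (618^j mod 1741 for j=0..41):
  0:1  1:618  2:645  3:1662  4:1667  5:1275  6:1018  7:623
  8:253  9:1405  10:1272  11:905  12:429  13:490  14:1627  15:929
  16:1333  17:301  18:1472  19:894  20:595  21:359  22:755  23:2
  24:1236  25:1290  26:1583  27:1593  28:809  29:295  30:1246  31:506
  32:1069  33:803  34:69  35:858  36:980  37:1513  38:117  39:925
  40:602  41:1203
Giant step factor: 618^(-42) ≡ 852 (mod 1741).
Scan 3·852^i mod 1741 for i = 0, 1, …:
  i=0: 3   i=1: 815   i=2: 1462   i=3: 809
Match at i=3, j=28: k = 3·42 + 28 = 154.

154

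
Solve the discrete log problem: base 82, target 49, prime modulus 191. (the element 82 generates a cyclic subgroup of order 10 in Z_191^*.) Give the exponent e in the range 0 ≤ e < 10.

8

Successive powers of 82 modulo 191:
  82^0=1  82^1=82  82^2=39  82^3=142  82^4=184  82^5=190
  82^6=109  82^7=152  82^8=49
So 82^8 ≡ 49 (mod 191), giving e = 8.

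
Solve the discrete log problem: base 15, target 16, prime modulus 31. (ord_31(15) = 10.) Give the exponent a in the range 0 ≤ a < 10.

6

Successive powers of 15 modulo 31:
  15^0=1  15^1=15  15^2=8  15^3=27  15^4=2  15^5=30
  15^6=16
So 15^6 ≡ 16 (mod 31), giving a = 6.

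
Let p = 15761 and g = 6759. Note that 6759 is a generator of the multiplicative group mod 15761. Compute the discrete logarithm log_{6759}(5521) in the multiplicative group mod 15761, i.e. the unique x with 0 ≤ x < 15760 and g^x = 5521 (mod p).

Baby-step giant-step with m = ceil(sqrt(15760)) = 126.
Baby table (6759^j mod 15761 for j=0..125):
  0:1  1:6759  2:8703  3:3525  4:10604  5:7169  6:5957  7:9769
  8:5842  9:4773  10:13701  11:9184  12:7838  13:4321  14:506  15:15678
  16:6399  17:2657  18:6884  19:2484  20:3891  21:9921  22:8745  23:3705
  24:13627  25:13370  26:10017  27:11408  28:3860  29:5285  30:6889  31:4757
  32:123  33:11785  34:14482  35:8028  36:11890  37:14932  38:7705  39:3751
  40:9321  41:3922  42:14557  43:10601  44:2653  45:11370  46:14955  47:5552
  48:14788  49:11591  50:11399  51:6073  52:5763  53:6686  54:3887  55:14407
  56:5455  57:5366  58:2733  59:455  60:1950  61:3854  62:12014  63:1954
  64:15129  65:15304  66:293  67:10262  68:12458  69:8360  70:2055  71:4304
  72:11691  73:9576  74:9518  75:11521  76:11099  77:11542  78:11189  79:5173
  80:6409  81:7203  82:15109  83:6212  84:15365  85:2806  86:5271  87:6829
  88:9003  89:13817  90:5178  91:8682  92:3435  93:1212  94:11949  95:3927
  96:1069  97:6833  98:4517  99:1346  100:3517  101:3815  102:589  103:9279
  104:3742  105:11534  106:4400  107:14354  108:9731  109:1176  110:5040  111:5839
  112:257  113:3353  114:14370  115:7548  116:14336  117:14157  118:2132  119:4634
  120:4099  121:13064  122:6454  123:11899  124:12719  125:7227
Giant step factor: 6759^(-126) ≡ 13182 (mod 15761).
Scan 5521·13182^i mod 15761 for i = 0, 1, …:
  i=0: 5521   i=1: 9285   i=2: 10705   i=3: 5077
  i=4: 3808   i=5: 14032   i=6: 14489   i=7: 2200
  i=8: 160   i=9: 12907     …   i=36: 3005
  i=37: 4517
Match at i=37, j=98: x = 37·126 + 98 = 4760.

4760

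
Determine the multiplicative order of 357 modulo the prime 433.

432

The order of 357 must divide p − 1 = 432 = 2^4 · 3^3.
Divisors: 1, 2, 3, 4, 6, 8, 9, 12, 16, 18, 24, 27, 36, 48, 54, 72, 108, 144, 216, 432.
Check each in increasing order: 357^1 ≡ 357;  357^2 ≡ 147;  357^3 ≡ 86;  357^4 ≡ 392;  357^6 ≡ 35;  357^8 ≡ 382;  357^9 ≡ 412;  357^12 ≡ 359;  357^16 ≡ 3;  357^18 ≡ 8;  357^24 ≡ 280;  357^27 ≡ 265;  357^36 ≡ 64;  357^48 ≡ 27;  357^54 ≡ 79;  357^72 ≡ 199;  357^108 ≡ 179;  357^144 ≡ 198;  357^216 ≡ 432;  357^432 ≡ 1.
Smallest exponent giving 1 is 432.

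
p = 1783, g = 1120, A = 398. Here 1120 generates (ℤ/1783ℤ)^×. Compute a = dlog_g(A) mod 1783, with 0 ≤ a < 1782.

628

Baby-step giant-step with m = ceil(sqrt(1782)) = 43.
Baby table (1120^j mod 1783 for j=0..42):
  0:1  1:1120  2:951  3:669  4:420  5:1471  6:28  7:1049
  8:1666  9:902  10:1062  11:179  12:784  13:844  14:290  15:294
  16:1208  17:1446  18:556  19:453  20:988  21:1100  22:1730  23:1262
  24:1304  25:203  26:919  27:489  28:299  29:1459  30:852  31:335
  32:770  33:1211  34:1240  35:1626  36:677  37:465  38:164  39:31
  40:843  41:953  42:1126
Giant step factor: 1120^(-43) ≡ 870 (mod 1783).
Scan 398·870^i mod 1783 for i = 0, 1, …:
  i=0: 398   i=1: 358   i=2: 1218   i=3: 558
  i=4: 484   i=5: 292   i=6: 854   i=7: 1252
  i=8: 1610   i=9: 1045     …   i=13: 1450
  i=14: 919
Match at i=14, j=26: a = 14·43 + 26 = 628.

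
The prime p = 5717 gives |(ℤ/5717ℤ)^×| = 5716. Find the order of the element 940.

1429

The order of 940 must divide p − 1 = 5716 = 2^2 · 1429.
Divisors: 1, 2, 4, 1429, 2858, 5716.
Check each in increasing order: 940^1 ≡ 940;  940^2 ≡ 3182;  940^4 ≡ 317;  940^1429 ≡ 1.
Smallest exponent giving 1 is 1429.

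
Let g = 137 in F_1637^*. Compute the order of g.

818

The order of 137 must divide p − 1 = 1636 = 2^2 · 409.
Divisors: 1, 2, 4, 409, 818, 1636.
Check each in increasing order: 137^1 ≡ 137;  137^2 ≡ 762;  137^4 ≡ 1146;  137^409 ≡ 1636;  137^818 ≡ 1.
Smallest exponent giving 1 is 818.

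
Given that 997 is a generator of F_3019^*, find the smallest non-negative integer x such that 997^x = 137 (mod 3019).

649

Baby-step giant-step with m = ceil(sqrt(3018)) = 55.
Baby table (997^j mod 3019 for j=0..54):
  0:1  1:997  2:758  3:976  4:954  5:153  6:1591  7:1252
  8:1397  9:1050  10:2276  11:1903  12:1359  13:2411  14:643  15:1043
  16:1335  17:2635  18:565  19:1771  20:2591  21:1982  22:1628  23:1913
  24:2272  25:934  26:1346  27:1526  28:2865  29:431  30:1009  31:646
  32:1015  33:590  34:2544  35:408  36:2230  37:1326  38:2719  39:2800
  40:2044  41:43  42:605  43:2404  44:2721  45:1775  46:541  47:1995
  48:2513  49:2710  50:2884  51:1260  52:316  53:1076  54:1027
Giant step factor: 997^(-55) ≡ 2899 (mod 3019).
Scan 137·2899^i mod 3019 for i = 0, 1, …:
  i=0: 137   i=1: 1674   i=2: 1393   i=3: 1904
  i=4: 964   i=5: 2061   i=6: 238   i=7: 1630
  i=8: 635   i=9: 2294   i=10: 2468   i=11: 2721
Match at i=11, j=44: x = 11·55 + 44 = 649.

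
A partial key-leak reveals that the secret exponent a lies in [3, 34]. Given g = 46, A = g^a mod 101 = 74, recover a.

Compute 46^3 mod 101 = 73, then multiply by 46 repeatedly:
  46^3=73  46^4=25  46^5=39  46^6=77  46^7=7
  46^8=19  46^9=66  46^10=6  46^11=74
Found 74 at exponent 11.

11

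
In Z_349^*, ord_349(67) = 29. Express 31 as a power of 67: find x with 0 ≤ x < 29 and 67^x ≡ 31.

22

Successive powers of 67 modulo 349:
  67^0=1  67^1=67  67^2=301  67^3=274  67^4=210  67^5=110
  67^6=41  67^7=304  67^8=126  67^9=66  67^10=234  67^11=322
  67^12=285  67^13=249  67^14=280  67^15=263  67^16=171  67^17=289
  67^18=168  67^19=88  67^20=312  67^21=313  67^22=31
So 67^22 ≡ 31 (mod 349), giving x = 22.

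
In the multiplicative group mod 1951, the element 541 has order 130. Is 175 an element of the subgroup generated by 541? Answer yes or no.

no

175 ∈ ⟨541⟩ iff 175^130 ≡ 1 (mod 1951), since |⟨541⟩| = 130.
175^130 mod 1951 = 1244.
Since 1244 ≠ 1, 175 does not lie in the subgroup.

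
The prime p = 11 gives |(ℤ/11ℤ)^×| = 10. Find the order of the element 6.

The order of 6 must divide p − 1 = 10 = 2 · 5.
Divisors: 1, 2, 5, 10.
Check each in increasing order: 6^1 ≡ 6;  6^2 ≡ 3;  6^5 ≡ 10;  6^10 ≡ 1.
Smallest exponent giving 1 is 10.

10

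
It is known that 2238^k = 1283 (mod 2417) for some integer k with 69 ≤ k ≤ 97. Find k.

Compute 2238^69 mod 2417 = 2142, then multiply by 2238 repeatedly:
  2238^69=2142  2238^70=885  2238^71=1107  2238^72=41  2238^73=2329
  2238^74=1250  2238^75=1031  2238^76=1560  2238^77=1132  2238^78=400
  2238^79=910  2238^80=1466  2238^81=1039  2238^82=128  2238^83=1258
  2238^84=2016  2238^85=1686  2238^86=331  2238^87=1176  2238^88=2192
  2238^89=1603  2238^90=686  2238^91=473  2238^92=2345  2238^93=803
  2238^94=1283
Found 1283 at exponent 94.

94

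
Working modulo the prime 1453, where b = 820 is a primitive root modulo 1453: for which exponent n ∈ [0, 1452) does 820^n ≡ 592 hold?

936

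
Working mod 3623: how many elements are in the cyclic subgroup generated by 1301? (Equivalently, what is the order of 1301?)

The order of 1301 must divide p − 1 = 3622 = 2 · 1811.
Divisors: 1, 2, 1811, 3622.
Check each in increasing order: 1301^1 ≡ 1301;  1301^2 ≡ 660;  1301^1811 ≡ 1.
Smallest exponent giving 1 is 1811.

1811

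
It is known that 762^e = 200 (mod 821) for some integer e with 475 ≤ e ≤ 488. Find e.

479

Compute 762^475 mod 821 = 208, then multiply by 762 repeatedly:
  762^475=208  762^476=43  762^477=747  762^478=261  762^479=200
Found 200 at exponent 479.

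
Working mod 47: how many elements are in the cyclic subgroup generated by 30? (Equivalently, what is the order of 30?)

The order of 30 must divide p − 1 = 46 = 2 · 23.
Divisors: 1, 2, 23, 46.
Check each in increasing order: 30^1 ≡ 30;  30^2 ≡ 7;  30^23 ≡ 46;  30^46 ≡ 1.
Smallest exponent giving 1 is 46.

46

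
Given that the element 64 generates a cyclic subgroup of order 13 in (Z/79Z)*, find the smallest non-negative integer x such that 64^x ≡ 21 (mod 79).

Successive powers of 64 modulo 79:
  64^0=1  64^1=64  64^2=67  64^3=22  64^4=65  64^5=52
  64^6=10  64^7=8  64^8=38  64^9=62  64^10=18  64^11=46
  64^12=21
So 64^12 ≡ 21 (mod 79), giving x = 12.

12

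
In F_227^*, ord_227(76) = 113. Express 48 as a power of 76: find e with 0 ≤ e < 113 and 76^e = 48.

Baby-step giant-step with m = ceil(sqrt(113)) = 11.
Baby table (76^j mod 227 for j=0..10):
  0:1  1:76  2:101  3:185  4:213  5:71  6:175  7:134
  8:196  9:141  10:47
Giant step factor: 76^(-11) ≡ 87 (mod 227).
Scan 48·87^i mod 227 for i = 0, 1, …:
  i=0: 48   i=1: 90   i=2: 112   i=3: 210
  i=4: 110   i=5: 36   i=6: 181   i=7: 84
  i=8: 44   i=9: 196
Match at i=9, j=8: e = 9·11 + 8 = 107.

107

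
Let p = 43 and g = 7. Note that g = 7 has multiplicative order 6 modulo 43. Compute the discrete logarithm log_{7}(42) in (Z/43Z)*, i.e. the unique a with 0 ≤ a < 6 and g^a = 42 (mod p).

Successive powers of 7 modulo 43:
  7^0=1  7^1=7  7^2=6  7^3=42
So 7^3 ≡ 42 (mod 43), giving a = 3.

3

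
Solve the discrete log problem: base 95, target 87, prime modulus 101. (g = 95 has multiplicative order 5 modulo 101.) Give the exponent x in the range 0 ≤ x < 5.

Successive powers of 95 modulo 101:
  95^0=1  95^1=95  95^2=36  95^3=87
So 95^3 ≡ 87 (mod 101), giving x = 3.

3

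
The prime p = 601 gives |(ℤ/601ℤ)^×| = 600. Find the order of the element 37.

The order of 37 must divide p − 1 = 600 = 2^3 · 3 · 5^2.
Divisors: 1, 2, 3, 4, 5, 6, 8, 10, 12, 15, 20, 24, 25, 30, 40, 50, 60, 75, 100, 120, 150, 200, 300, 600.
Check each in increasing order: 37^1 ≡ 37;  37^2 ≡ 167;  37^3 ≡ 169;  37^4 ≡ 243;  37^5 ≡ 577;  37^6 ≡ 314;  37^8 ≡ 151;  37^10 ≡ 576;  37^12 ≡ 32;  37^15 ≡ 600;  37^20 ≡ 24;  37^24 ≡ 423;  37^25 ≡ 25;  37^30 ≡ 1.
Smallest exponent giving 1 is 30.

30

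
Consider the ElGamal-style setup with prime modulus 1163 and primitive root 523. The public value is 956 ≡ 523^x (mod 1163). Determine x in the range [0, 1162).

636

Baby-step giant-step with m = ceil(sqrt(1162)) = 35.
Baby table (523^j mod 1163 for j=0..34):
  0:1  1:523  2:224  3:852  4:167  5:116  6:192  7:398
  8:1140  9:764  10:663  11:175  12:811  13:821  14:236  15:150
  16:529  17:1036  18:1033  19:627  20:1118  21:888  22:387  23:39
  24:626  25:595  26:664  27:698  28:1035  29:510  30:403  31:266
  32:721  33:271  34:1010
Giant step factor: 523^(-35) ≡ 556 (mod 1163).
Scan 956·556^i mod 1163 for i = 0, 1, …:
  i=0: 956   i=1: 45   i=2: 597   i=3: 477
  i=4: 48   i=5: 1102   i=6: 974   i=7: 749
  i=8: 90   i=9: 31     …   i=17: 745
  i=18: 192
Match at i=18, j=6: x = 18·35 + 6 = 636.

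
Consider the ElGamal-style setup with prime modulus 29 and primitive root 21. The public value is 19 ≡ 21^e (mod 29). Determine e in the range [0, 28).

Successive powers of 21 modulo 29:
  21^0=1  21^1=21  21^2=6  21^3=10  21^4=7  21^5=2
  21^6=13  21^7=12  21^8=20  21^9=14  21^10=4  21^11=26
  21^12=24  21^13=11  21^14=28  21^15=8  21^16=23  21^17=19
So 21^17 ≡ 19 (mod 29), giving e = 17.

17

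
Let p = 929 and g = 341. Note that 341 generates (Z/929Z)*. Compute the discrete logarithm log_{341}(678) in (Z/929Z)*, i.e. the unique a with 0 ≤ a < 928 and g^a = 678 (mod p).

Baby-step giant-step with m = ceil(sqrt(928)) = 31.
Baby table (341^j mod 929 for j=0..30):
  0:1  1:341  2:156  3:243  4:182  5:748  6:522  7:563
  8:609  9:502  10:246  11:276  12:287  13:322  14:180  15:66
  16:210  17:77  18:245  19:864  20:131  21:79  22:927  23:247
  24:617  25:443  26:565  27:362  28:814  29:732  30:640
Giant step factor: 341^(-31) ≡ 545 (mod 929).
Scan 678·545^i mod 929 for i = 0, 1, …:
  i=0: 678   i=1: 697   i=2: 833   i=3: 633
  i=4: 326   i=5: 231   i=6: 480   i=7: 551
  i=8: 228   i=9: 703     …   i=28: 43
  i=29: 210
Match at i=29, j=16: a = 29·31 + 16 = 915.

915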